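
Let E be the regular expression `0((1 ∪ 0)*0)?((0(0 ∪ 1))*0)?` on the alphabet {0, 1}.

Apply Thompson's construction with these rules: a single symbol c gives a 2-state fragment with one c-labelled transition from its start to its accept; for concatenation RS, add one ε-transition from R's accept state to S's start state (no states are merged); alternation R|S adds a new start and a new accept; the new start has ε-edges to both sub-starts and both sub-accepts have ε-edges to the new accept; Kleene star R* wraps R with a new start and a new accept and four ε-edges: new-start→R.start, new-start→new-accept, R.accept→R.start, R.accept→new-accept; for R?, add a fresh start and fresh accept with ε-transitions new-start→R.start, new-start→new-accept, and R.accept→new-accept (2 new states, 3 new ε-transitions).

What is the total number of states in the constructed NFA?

28

Building bottom-up:
Each of the 8 symbol leaves contributes a 2-state fragment.
  1 ∪ 0 : 6 states
  (1 ∪ 0)* : 8 states
  (1 ∪ 0)*0 : 10 states
  ((1 ∪ 0)*0)? : 12 states
  0 ∪ 1 : 6 states
  0(0 ∪ 1) : 8 states
  (0(0 ∪ 1))* : 10 states
  (0(0 ∪ 1))*0 : 12 states
  ((0(0 ∪ 1))*0)? : 14 states
  0((1 ∪ 0)*0)?((0(0 ∪ 1))*0)? : 28 states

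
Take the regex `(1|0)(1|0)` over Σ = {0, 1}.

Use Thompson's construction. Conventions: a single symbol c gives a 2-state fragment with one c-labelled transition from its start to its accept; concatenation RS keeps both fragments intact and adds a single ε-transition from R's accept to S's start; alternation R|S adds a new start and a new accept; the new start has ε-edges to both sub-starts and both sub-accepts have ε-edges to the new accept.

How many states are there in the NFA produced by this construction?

Recursing over subexpressions:
Each of the 4 symbol leaves contributes a 2-state fragment.
  1|0 = 6 states
  1|0 = 6 states
  (1|0)(1|0) = 12 states

12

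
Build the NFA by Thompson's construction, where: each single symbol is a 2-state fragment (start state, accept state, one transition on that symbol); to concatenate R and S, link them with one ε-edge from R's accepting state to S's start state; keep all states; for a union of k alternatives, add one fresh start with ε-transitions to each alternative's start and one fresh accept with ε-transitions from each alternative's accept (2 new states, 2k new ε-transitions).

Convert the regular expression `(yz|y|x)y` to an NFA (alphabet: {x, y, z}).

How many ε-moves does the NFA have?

8

By structural recursion:
Each of the 5 symbol leaves contributes 0 ε-transitions.
  yz = 1 ε-transition
  yz|y|x = 7 ε-transitions
  (yz|y|x)y = 8 ε-transitions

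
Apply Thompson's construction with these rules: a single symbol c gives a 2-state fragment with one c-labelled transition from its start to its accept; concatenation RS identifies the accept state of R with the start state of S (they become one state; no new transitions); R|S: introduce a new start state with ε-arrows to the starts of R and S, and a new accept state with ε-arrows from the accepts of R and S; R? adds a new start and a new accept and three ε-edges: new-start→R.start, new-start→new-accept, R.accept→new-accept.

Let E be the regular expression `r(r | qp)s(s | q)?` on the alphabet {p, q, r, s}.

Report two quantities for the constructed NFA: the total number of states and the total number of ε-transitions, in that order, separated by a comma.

16, 11

Recursing over subexpressions:
Each of the 7 symbol leaves contributes 2 states and 0 ε-transitions.
  qp = 3 states, 0 ε-transitions
  r | qp = 7 states, 4 ε-transitions
  s | q = 6 states, 4 ε-transitions
  (s | q)? = 8 states, 7 ε-transitions
  r(r | qp)s(s | q)? = 16 states, 11 ε-transitions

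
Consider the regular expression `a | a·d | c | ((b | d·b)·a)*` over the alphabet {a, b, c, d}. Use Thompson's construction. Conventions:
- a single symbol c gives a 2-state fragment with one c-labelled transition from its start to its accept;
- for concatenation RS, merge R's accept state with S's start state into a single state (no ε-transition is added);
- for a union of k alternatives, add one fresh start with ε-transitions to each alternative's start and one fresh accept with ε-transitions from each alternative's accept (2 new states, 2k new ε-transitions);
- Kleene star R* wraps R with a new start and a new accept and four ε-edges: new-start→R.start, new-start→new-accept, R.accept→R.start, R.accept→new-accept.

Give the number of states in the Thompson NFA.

19

Building bottom-up:
Each of the 8 symbol leaves contributes a 2-state fragment.
  a·d = 3 states
  d·b = 3 states
  b | d·b = 7 states
  (b | d·b)·a = 8 states
  ((b | d·b)·a)* = 10 states
  a | a·d | c | ((b | d·b)·a)* = 19 states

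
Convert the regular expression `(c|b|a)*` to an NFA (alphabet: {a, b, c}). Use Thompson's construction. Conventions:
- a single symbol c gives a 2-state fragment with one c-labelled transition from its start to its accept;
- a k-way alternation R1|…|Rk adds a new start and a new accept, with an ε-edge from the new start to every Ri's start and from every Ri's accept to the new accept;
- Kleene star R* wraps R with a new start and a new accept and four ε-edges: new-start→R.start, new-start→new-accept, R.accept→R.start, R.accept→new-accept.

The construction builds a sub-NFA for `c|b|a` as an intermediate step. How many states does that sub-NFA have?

Fragment for `c|b|a`:
Each of the 3 symbol leaves contributes a 2-state fragment.
  c|b|a : 8 states

8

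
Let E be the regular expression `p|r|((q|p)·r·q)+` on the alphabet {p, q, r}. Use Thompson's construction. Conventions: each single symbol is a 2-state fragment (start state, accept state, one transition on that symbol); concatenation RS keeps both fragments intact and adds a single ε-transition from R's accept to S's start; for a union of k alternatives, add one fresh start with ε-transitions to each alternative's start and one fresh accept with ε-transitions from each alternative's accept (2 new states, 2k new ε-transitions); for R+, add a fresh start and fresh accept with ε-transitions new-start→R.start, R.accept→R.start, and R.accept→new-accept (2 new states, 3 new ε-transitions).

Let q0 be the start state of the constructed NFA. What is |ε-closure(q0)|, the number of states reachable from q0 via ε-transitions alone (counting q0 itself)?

7

Compute the ε-closure size of each fragment's start state recursively; a symbol fragment's start has no outgoing ε-edge, so its closure is just itself (size 1).
  q|p — new start ε-reaches every alternative's start; none of them accept ε, so the new accept is not reached: |ε-closure| = 1 + 1 + 1 = 3
  (q|p)·r·q — same as the first factor's closure: |ε-closure| = 3
  ((q|p)·r·q)+ — |ε-closure| = 1 + 3 = 4 (the body doesn't accept ε, so the new accept is not reached)
  p|r|((q|p)·r·q)+ — new start ε-reaches every alternative's start; none of them accept ε, so the new accept is not reached: |ε-closure| = 1 + 1 + 1 + 4 = 7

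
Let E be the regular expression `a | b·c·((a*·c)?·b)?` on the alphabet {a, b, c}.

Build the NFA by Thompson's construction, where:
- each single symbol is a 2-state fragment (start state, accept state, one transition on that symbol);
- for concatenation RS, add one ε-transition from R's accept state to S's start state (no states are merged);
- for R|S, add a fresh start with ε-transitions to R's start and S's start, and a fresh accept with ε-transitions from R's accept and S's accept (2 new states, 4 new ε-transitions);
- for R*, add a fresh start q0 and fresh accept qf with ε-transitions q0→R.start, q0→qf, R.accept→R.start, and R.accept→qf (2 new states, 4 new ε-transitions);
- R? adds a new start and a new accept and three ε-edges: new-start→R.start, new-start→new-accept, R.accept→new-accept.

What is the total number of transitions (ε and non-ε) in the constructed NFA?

24

Building bottom-up:
Each of the 6 symbol leaves contributes 1 transition (1 symbol, 0 ε).
  a* — 5 transitions (1 symbol, 4 ε)
  a*·c — 7 transitions (2 symbol, 5 ε)
  (a*·c)? — 10 transitions (2 symbol, 8 ε)
  (a*·c)?·b — 12 transitions (3 symbol, 9 ε)
  ((a*·c)?·b)? — 15 transitions (3 symbol, 12 ε)
  b·c·((a*·c)?·b)? — 19 transitions (5 symbol, 14 ε)
  a | b·c·((a*·c)?·b)? — 24 transitions (6 symbol, 18 ε)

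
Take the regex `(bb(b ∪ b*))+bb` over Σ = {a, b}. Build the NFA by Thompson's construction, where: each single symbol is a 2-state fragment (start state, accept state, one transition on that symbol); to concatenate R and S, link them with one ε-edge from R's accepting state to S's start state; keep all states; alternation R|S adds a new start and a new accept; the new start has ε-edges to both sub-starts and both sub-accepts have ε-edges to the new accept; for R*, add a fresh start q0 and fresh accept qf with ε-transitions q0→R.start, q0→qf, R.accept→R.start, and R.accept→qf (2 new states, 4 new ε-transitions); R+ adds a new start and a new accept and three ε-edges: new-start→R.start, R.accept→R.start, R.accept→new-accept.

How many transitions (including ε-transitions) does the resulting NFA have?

21

Per subexpression:
Each of the 6 symbol leaves contributes 1 transition (1 symbol, 0 ε).
  b* : 5 transitions (1 symbol, 4 ε)
  b ∪ b* : 10 transitions (2 symbol, 8 ε)
  bb(b ∪ b*) : 14 transitions (4 symbol, 10 ε)
  (bb(b ∪ b*))+ : 17 transitions (4 symbol, 13 ε)
  (bb(b ∪ b*))+bb : 21 transitions (6 symbol, 15 ε)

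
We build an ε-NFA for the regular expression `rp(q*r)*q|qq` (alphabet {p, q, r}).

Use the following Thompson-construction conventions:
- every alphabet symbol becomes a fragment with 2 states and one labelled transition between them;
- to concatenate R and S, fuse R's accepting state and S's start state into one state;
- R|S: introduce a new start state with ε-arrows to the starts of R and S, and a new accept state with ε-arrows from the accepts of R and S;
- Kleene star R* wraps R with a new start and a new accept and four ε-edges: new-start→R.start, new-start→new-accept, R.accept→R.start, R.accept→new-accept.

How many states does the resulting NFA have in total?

15

Building bottom-up:
Each of the 7 symbol leaves contributes a 2-state fragment.
  q* = 4 states
  q*r = 5 states
  (q*r)* = 7 states
  rp(q*r)*q = 10 states
  qq = 3 states
  rp(q*r)*q|qq = 15 states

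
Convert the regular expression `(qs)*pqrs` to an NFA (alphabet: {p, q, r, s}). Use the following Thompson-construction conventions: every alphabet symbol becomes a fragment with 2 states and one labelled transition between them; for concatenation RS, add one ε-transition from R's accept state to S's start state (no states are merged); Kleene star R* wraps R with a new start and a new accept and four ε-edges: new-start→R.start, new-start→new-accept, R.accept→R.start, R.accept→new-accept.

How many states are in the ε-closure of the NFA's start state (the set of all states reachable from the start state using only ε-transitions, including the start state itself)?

Compute the ε-closure size of each fragment's start state recursively; a symbol fragment's start has no outgoing ε-edge, so its closure is just itself (size 1).
  qs — |closure| equals the left operand's closure size = 1 (its accept is not ε-reachable, so the closure stops there)
  (qs)* — new start has ε-edges to the inner start and to the new accept, so |closure| = 2 + 1 = 3
  (qs)*pqrs — |closure| = 3 + 1 = 4 (closure spills across the concat boundary because the left factor accepts ε)

4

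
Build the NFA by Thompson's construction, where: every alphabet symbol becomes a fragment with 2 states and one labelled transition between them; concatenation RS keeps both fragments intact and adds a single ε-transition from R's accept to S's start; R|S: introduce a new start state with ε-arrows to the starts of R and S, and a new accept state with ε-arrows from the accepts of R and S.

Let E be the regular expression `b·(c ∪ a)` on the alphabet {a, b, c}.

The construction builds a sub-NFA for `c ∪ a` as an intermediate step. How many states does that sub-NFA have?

6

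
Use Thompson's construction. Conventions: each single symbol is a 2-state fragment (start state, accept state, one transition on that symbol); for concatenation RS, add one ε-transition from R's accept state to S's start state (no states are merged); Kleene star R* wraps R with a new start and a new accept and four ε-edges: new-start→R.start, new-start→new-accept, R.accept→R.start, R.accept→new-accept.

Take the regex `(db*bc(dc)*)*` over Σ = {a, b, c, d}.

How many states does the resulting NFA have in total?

18

By structural recursion:
Each of the 6 symbol leaves contributes a 2-state fragment.
  b* — 4 states
  dc — 4 states
  (dc)* — 6 states
  db*bc(dc)* — 16 states
  (db*bc(dc)*)* — 18 states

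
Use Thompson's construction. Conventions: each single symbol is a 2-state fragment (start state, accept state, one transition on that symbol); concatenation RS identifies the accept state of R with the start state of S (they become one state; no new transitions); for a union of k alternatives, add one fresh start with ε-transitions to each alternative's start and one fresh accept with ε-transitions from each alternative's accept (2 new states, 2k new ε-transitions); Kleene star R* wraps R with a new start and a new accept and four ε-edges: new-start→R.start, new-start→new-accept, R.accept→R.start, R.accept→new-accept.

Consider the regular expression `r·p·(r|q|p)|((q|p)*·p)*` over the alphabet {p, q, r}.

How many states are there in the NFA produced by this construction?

23

Building bottom-up:
Each of the 8 symbol leaves contributes a 2-state fragment.
  r|q|p : 8 states
  r·p·(r|q|p) : 10 states
  q|p : 6 states
  (q|p)* : 8 states
  (q|p)*·p : 9 states
  ((q|p)*·p)* : 11 states
  r·p·(r|q|p)|((q|p)*·p)* : 23 states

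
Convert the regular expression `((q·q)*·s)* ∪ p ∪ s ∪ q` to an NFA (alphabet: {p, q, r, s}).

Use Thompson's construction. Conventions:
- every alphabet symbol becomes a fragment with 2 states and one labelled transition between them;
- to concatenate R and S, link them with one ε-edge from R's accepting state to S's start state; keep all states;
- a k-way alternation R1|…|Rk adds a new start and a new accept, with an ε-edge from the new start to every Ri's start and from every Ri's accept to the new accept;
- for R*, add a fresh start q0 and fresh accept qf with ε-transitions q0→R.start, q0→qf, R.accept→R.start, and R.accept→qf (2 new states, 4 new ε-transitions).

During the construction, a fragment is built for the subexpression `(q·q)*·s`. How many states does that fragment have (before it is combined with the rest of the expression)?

8

Fragment for `(q·q)*·s`:
Each of the 3 symbol leaves contributes a 2-state fragment.
  q·q : 4 states
  (q·q)* : 6 states
  (q·q)*·s : 8 states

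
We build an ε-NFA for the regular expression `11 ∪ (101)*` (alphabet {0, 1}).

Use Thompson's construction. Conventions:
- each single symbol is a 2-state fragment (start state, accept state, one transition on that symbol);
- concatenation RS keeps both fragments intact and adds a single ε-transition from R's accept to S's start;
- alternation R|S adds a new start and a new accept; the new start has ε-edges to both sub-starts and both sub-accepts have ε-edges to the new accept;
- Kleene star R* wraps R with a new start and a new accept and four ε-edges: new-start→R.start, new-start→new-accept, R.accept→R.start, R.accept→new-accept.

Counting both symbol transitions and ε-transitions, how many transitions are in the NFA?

Recursing over subexpressions:
Each of the 5 symbol leaves contributes 1 transition (1 symbol, 0 ε).
  11 = 3 transitions (2 symbol, 1 ε)
  101 = 5 transitions (3 symbol, 2 ε)
  (101)* = 9 transitions (3 symbol, 6 ε)
  11 ∪ (101)* = 16 transitions (5 symbol, 11 ε)

16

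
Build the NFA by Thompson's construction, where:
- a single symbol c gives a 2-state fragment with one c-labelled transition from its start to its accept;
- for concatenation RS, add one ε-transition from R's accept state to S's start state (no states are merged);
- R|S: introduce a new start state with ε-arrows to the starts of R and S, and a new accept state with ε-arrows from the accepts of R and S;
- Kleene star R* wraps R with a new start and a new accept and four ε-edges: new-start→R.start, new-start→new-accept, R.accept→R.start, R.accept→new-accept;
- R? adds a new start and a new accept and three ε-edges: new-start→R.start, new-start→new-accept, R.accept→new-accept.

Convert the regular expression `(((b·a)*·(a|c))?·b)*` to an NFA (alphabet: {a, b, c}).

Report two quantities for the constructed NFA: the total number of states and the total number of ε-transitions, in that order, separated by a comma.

18, 18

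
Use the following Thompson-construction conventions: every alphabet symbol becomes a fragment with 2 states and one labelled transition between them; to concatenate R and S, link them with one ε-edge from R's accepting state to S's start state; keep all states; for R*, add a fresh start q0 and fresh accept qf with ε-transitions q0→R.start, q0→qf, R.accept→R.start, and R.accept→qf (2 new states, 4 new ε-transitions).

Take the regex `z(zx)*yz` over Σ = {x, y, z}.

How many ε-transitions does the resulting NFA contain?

Recursing over subexpressions:
Each of the 5 symbol leaves contributes 0 ε-transitions.
  zx → 1 ε-transition
  (zx)* → 5 ε-transitions
  z(zx)*yz → 8 ε-transitions

8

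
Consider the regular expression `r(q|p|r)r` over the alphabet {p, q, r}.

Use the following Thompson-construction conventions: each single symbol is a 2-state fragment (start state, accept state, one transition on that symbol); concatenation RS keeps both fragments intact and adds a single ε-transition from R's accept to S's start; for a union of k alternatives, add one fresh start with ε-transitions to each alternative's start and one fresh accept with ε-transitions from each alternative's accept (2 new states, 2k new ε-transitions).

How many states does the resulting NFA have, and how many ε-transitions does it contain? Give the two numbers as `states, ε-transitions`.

Bottom-up over the parse tree:
Each of the 5 symbol leaves contributes 2 states and 0 ε-transitions.
  q|p|r — 8 states, 6 ε-transitions
  r(q|p|r)r — 12 states, 8 ε-transitions

12, 8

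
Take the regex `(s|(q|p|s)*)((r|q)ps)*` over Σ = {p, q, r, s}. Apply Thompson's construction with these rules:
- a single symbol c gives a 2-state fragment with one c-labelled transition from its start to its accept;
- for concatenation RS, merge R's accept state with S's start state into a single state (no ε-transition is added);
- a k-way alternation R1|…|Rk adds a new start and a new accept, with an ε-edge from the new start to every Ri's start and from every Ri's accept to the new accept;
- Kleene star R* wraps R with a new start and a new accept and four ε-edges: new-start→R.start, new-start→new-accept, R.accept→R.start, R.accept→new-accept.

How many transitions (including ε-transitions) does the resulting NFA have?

Building bottom-up:
Each of the 8 symbol leaves contributes 1 transition (1 symbol, 0 ε).
  q|p|s : 9 transitions (3 symbol, 6 ε)
  (q|p|s)* : 13 transitions (3 symbol, 10 ε)
  s|(q|p|s)* : 18 transitions (4 symbol, 14 ε)
  r|q : 6 transitions (2 symbol, 4 ε)
  (r|q)ps : 8 transitions (4 symbol, 4 ε)
  ((r|q)ps)* : 12 transitions (4 symbol, 8 ε)
  (s|(q|p|s)*)((r|q)ps)* : 30 transitions (8 symbol, 22 ε)

30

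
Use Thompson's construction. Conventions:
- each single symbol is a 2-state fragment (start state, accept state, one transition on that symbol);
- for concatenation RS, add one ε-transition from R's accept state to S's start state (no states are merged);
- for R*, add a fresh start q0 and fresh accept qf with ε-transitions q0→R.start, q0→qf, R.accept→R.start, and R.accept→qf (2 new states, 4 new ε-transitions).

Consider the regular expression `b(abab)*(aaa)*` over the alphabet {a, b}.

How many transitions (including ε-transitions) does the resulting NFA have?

Bottom-up over the parse tree:
Each of the 8 symbol leaves contributes 1 transition (1 symbol, 0 ε).
  abab = 7 transitions (4 symbol, 3 ε)
  (abab)* = 11 transitions (4 symbol, 7 ε)
  aaa = 5 transitions (3 symbol, 2 ε)
  (aaa)* = 9 transitions (3 symbol, 6 ε)
  b(abab)*(aaa)* = 23 transitions (8 symbol, 15 ε)

23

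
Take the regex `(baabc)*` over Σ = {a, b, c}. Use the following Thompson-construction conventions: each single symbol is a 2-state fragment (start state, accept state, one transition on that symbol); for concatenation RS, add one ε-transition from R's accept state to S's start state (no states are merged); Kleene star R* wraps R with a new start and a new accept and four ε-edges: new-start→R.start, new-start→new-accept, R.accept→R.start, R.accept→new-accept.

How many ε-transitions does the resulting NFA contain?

8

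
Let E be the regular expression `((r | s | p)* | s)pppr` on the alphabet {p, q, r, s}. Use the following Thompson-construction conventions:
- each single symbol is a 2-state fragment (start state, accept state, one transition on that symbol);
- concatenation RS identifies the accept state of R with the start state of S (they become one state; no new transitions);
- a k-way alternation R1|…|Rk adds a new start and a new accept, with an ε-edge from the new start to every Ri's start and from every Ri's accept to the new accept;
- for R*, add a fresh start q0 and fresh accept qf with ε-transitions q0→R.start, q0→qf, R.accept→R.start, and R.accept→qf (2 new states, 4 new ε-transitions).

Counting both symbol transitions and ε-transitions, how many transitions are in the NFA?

Building bottom-up:
Each of the 8 symbol leaves contributes 1 transition (1 symbol, 0 ε).
  r | s | p : 9 transitions (3 symbol, 6 ε)
  (r | s | p)* : 13 transitions (3 symbol, 10 ε)
  (r | s | p)* | s : 18 transitions (4 symbol, 14 ε)
  ((r | s | p)* | s)pppr : 22 transitions (8 symbol, 14 ε)

22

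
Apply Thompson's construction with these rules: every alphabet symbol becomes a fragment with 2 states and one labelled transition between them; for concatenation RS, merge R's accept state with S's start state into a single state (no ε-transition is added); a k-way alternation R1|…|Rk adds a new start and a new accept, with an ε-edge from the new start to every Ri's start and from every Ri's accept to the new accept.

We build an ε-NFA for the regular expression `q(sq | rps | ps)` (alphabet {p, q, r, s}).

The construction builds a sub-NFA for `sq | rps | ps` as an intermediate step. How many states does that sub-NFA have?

12

Fragment for `sq | rps | ps`:
Each of the 7 symbol leaves contributes a 2-state fragment.
  sq → 3 states
  rps → 4 states
  ps → 3 states
  sq | rps | ps → 12 states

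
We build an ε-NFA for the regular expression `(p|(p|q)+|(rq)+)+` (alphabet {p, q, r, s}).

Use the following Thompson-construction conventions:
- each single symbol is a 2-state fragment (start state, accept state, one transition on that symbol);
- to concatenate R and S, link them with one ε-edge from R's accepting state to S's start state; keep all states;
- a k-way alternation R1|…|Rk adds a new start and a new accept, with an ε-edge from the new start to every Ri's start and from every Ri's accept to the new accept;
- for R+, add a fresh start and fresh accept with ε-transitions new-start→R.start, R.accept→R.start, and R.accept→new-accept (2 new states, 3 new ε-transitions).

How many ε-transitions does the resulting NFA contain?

20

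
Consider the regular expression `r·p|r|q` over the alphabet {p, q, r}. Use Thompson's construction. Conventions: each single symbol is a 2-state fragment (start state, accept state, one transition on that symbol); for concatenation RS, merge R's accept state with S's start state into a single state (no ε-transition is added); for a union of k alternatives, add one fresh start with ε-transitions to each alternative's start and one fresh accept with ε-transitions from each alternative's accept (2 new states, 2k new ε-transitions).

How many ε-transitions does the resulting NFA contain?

Recursing over subexpressions:
Each of the 4 symbol leaves contributes 0 ε-transitions.
  r·p → 0 ε-transitions
  r·p|r|q → 6 ε-transitions

6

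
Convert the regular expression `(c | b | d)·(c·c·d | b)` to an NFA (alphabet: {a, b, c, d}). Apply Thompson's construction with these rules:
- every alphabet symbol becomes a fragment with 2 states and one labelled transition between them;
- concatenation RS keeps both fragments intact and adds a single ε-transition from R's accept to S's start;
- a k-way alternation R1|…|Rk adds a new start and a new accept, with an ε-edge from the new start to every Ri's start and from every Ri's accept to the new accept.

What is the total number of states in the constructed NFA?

Recursing over subexpressions:
Each of the 7 symbol leaves contributes a 2-state fragment.
  c | b | d : 8 states
  c·c·d : 6 states
  c·c·d | b : 10 states
  (c | b | d)·(c·c·d | b) : 18 states

18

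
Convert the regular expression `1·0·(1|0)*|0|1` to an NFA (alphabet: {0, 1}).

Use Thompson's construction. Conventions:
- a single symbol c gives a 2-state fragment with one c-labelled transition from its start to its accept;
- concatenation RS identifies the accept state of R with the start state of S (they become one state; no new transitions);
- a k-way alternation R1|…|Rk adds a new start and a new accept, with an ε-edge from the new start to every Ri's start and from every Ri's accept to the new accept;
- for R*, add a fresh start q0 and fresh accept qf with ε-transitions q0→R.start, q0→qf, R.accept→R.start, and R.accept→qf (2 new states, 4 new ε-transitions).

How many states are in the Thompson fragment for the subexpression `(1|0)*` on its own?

Fragment for `(1|0)*`:
Each of the 2 symbol leaves contributes a 2-state fragment.
  1|0 = 6 states
  (1|0)* = 8 states

8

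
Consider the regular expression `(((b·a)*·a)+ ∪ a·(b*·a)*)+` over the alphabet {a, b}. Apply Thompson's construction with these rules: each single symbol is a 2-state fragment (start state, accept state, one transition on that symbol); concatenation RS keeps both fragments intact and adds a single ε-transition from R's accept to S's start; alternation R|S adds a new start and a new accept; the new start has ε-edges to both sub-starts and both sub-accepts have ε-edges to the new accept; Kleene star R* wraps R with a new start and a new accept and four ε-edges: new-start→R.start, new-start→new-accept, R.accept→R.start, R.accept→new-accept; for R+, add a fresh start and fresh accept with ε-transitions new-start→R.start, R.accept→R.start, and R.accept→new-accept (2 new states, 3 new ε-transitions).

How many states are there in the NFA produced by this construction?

Per subexpression:
Each of the 6 symbol leaves contributes a 2-state fragment.
  b·a = 4 states
  (b·a)* = 6 states
  (b·a)*·a = 8 states
  ((b·a)*·a)+ = 10 states
  b* = 4 states
  b*·a = 6 states
  (b*·a)* = 8 states
  a·(b*·a)* = 10 states
  ((b·a)*·a)+ ∪ a·(b*·a)* = 22 states
  (((b·a)*·a)+ ∪ a·(b*·a)*)+ = 24 states

24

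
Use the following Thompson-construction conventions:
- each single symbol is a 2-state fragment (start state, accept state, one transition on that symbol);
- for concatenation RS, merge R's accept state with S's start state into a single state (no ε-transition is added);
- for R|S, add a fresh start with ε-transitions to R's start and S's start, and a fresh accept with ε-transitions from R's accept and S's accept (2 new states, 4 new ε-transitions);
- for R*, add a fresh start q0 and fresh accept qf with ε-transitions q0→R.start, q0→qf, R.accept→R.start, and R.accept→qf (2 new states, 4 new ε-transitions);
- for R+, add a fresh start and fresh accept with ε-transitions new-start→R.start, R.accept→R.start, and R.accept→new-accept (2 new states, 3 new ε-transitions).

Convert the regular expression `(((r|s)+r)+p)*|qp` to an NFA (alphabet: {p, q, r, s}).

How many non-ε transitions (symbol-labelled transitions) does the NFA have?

Bottom-up over the parse tree:
Each of the 6 symbol leaves contributes exactly 1 symbol transition.
  r|s : 2 symbol transitions
  (r|s)+ : 2 symbol transitions
  (r|s)+r : 3 symbol transitions
  ((r|s)+r)+ : 3 symbol transitions
  ((r|s)+r)+p : 4 symbol transitions
  (((r|s)+r)+p)* : 4 symbol transitions
  qp : 2 symbol transitions
  (((r|s)+r)+p)*|qp : 6 symbol transitions

6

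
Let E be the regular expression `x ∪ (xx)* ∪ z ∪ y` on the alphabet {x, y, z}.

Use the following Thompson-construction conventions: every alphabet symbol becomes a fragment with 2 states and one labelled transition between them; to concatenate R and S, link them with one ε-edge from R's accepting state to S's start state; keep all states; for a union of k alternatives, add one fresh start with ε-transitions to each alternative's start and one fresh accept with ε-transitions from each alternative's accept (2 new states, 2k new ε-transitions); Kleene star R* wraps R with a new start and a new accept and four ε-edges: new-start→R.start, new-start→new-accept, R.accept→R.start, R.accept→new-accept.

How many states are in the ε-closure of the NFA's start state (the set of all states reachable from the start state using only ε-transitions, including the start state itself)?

8

Compute the ε-closure size of each fragment's start state recursively; a symbol fragment's start has no outgoing ε-edge, so its closure is just itself (size 1).
  xx — same as the first factor's closure: C = 1
  (xx)* — new start has ε-edges to the inner start and to the new accept, so C = 2 + 1 = 3
  x ∪ (xx)* ∪ z ∪ y — C = 1 (new start) + (1 + 3 + 1 + 1) + 1 (new accept, since some branch ε-reaches its own accept) = 8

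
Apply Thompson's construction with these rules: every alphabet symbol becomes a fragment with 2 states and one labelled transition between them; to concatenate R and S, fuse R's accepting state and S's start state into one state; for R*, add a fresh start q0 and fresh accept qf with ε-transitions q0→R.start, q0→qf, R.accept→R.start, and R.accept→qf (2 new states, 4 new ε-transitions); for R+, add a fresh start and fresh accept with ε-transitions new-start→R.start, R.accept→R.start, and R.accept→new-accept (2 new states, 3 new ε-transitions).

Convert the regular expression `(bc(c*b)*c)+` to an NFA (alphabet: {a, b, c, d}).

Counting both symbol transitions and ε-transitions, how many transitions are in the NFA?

16

Bottom-up over the parse tree:
Each of the 5 symbol leaves contributes 1 transition (1 symbol, 0 ε).
  c* — 5 transitions (1 symbol, 4 ε)
  c*b — 6 transitions (2 symbol, 4 ε)
  (c*b)* — 10 transitions (2 symbol, 8 ε)
  bc(c*b)*c — 13 transitions (5 symbol, 8 ε)
  (bc(c*b)*c)+ — 16 transitions (5 symbol, 11 ε)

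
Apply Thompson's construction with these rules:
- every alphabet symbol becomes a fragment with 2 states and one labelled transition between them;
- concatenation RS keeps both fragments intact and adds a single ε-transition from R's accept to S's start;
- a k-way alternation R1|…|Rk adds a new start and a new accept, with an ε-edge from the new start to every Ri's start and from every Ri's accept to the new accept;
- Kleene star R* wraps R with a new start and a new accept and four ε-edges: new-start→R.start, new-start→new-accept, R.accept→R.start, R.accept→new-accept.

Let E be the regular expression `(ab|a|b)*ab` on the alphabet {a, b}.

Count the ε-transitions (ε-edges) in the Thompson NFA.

13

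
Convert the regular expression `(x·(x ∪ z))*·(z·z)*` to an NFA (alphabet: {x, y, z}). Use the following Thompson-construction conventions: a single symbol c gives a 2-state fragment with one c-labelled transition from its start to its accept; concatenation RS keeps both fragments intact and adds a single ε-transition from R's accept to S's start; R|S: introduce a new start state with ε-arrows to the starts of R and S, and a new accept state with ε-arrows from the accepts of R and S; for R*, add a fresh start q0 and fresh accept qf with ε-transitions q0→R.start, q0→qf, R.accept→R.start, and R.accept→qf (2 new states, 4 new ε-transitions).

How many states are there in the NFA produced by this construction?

16

By structural recursion:
Each of the 5 symbol leaves contributes a 2-state fragment.
  x ∪ z : 6 states
  x·(x ∪ z) : 8 states
  (x·(x ∪ z))* : 10 states
  z·z : 4 states
  (z·z)* : 6 states
  (x·(x ∪ z))*·(z·z)* : 16 states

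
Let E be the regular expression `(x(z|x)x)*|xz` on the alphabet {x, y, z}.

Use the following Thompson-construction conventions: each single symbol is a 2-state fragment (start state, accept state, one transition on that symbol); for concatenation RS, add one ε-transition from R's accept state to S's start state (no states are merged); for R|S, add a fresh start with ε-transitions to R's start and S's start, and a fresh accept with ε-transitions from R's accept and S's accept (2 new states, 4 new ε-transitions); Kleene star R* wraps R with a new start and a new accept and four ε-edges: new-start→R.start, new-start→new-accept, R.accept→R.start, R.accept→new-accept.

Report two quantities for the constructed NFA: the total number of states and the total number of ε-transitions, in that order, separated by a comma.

18, 15

By structural recursion:
Each of the 6 symbol leaves contributes 2 states and 0 ε-transitions.
  z|x = 6 states, 4 ε-transitions
  x(z|x)x = 10 states, 6 ε-transitions
  (x(z|x)x)* = 12 states, 10 ε-transitions
  xz = 4 states, 1 ε-transition
  (x(z|x)x)*|xz = 18 states, 15 ε-transitions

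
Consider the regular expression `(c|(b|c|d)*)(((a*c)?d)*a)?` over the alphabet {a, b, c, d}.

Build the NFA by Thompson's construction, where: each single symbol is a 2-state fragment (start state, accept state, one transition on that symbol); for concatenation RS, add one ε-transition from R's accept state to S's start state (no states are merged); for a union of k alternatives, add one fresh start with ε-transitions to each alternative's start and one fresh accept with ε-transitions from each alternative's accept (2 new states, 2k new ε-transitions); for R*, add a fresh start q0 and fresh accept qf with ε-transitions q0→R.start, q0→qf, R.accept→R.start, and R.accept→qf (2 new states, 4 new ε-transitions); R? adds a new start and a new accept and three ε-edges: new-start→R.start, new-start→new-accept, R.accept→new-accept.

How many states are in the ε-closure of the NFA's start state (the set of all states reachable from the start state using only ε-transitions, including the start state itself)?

21

Compute the ε-closure size of each fragment's start state recursively; a symbol fragment's start has no outgoing ε-edge, so its closure is just itself (size 1).
  b|c|d — new start ε-reaches every alternative's start; none of them accept ε, so the new accept is not reached: |closure| = 1 + 1 + 1 + 1 = 4
  (b|c|d)* — the star's fresh start ε-reaches both the body's start and the fresh accept: |closure| = 2 + 4 = 6
  c|(b|c|d)* — new start ε-reaches every alternative's start; at least one alternative accepts ε, so the union's new accept is reached too: |closure| = 1 + 1 + 6 + 1 = 9
  a* — the star's fresh start ε-reaches both the body's start and the fresh accept: |closure| = 2 + 1 = 3
  a*c — |closure| = 3 + 1 = 4 (closure spills across the concat boundary because the left factor accepts ε)
  (a*c)? — |closure| = 1 (new start) + 4 (body) + 1 (new accept, via ε) = 6
  (a*c)?d — the left operand accepts ε, so the closure extends into the next operand (via the concat ε-link); |closure| = 6 + 1 = 7
  ((a*c)?d)* — the star's fresh start ε-reaches both the body's start and the fresh accept: |closure| = 2 + 7 = 9
  ((a*c)?d)*a — the left operand accepts ε, so the closure extends into the next operand (via the concat ε-link); |closure| = 9 + 1 = 10
  (((a*c)?d)*a)? — new start has ε-edges to the inner start and to the new accept, so |closure| = 2 + 10 = 12
  (c|(b|c|d)*)(((a*c)?d)*a)? — the left operand accepts ε, so the closure extends into the next operand (via the concat ε-link); |closure| = 9 + 12 = 21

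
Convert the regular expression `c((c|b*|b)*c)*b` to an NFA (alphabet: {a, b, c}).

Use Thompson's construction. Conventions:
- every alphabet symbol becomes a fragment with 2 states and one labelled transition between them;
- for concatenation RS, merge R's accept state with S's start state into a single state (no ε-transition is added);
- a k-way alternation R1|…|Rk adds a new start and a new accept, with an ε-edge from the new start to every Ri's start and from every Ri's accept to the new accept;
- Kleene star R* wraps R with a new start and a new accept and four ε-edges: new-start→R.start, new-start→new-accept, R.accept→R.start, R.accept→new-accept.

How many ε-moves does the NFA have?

18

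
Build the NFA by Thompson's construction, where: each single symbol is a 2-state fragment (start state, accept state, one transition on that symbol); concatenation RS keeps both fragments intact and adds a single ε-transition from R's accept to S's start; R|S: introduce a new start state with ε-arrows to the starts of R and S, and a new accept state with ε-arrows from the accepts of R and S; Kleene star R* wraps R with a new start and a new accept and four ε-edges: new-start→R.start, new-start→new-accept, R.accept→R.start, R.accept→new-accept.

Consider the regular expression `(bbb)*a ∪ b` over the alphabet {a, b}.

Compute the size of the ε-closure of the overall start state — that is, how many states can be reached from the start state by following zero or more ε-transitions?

6

Let C(F) = |ε-closure(F.start)| within fragment F, and note whether F accepts ε. Symbol fragments have C = 1 and do not accept ε. Then:
  bbb → same as the first factor's closure: C = 1
  (bbb)* → new start has ε-edges to the inner start and to the new accept, so C = 2 + 1 = 3
  (bbb)*a → the left operand accepts ε, so the closure extends into the next operand (via the concat ε-link); C = 3 + 1 = 4
  (bbb)*a ∪ b → C = 1 + 4 + 1 = 6 (the new accept is not ε-reachable since no branch accepts ε)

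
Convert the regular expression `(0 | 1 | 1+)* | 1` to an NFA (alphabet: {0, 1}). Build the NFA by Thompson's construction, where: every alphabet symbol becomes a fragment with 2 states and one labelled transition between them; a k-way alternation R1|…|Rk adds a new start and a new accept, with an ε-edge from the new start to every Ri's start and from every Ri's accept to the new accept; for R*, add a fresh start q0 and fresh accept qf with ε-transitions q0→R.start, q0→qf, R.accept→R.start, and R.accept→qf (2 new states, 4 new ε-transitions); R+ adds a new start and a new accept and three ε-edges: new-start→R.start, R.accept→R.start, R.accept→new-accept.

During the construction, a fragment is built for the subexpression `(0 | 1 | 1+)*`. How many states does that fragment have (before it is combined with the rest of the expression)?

Fragment for `(0 | 1 | 1+)*`:
Each of the 3 symbol leaves contributes a 2-state fragment.
  1+ : 4 states
  0 | 1 | 1+ : 10 states
  (0 | 1 | 1+)* : 12 states

12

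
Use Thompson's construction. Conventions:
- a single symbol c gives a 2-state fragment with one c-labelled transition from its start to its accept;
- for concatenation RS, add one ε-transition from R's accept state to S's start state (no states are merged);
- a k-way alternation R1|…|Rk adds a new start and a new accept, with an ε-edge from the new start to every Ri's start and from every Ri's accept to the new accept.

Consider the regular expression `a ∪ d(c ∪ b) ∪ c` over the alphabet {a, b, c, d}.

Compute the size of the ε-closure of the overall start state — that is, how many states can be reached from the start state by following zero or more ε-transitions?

4

Compute the ε-closure size of each fragment's start state recursively; a symbol fragment's start has no outgoing ε-edge, so its closure is just itself (size 1).
  c ∪ b — |ε-closure| = 1 + 1 + 1 = 3 (the new accept is not ε-reachable since no branch accepts ε)
  d(c ∪ b) — same as the first factor's closure: |ε-closure| = 1
  a ∪ d(c ∪ b) ∪ c — |ε-closure| = 1 + 1 + 1 + 1 = 4 (the new accept is not ε-reachable since no branch accepts ε)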